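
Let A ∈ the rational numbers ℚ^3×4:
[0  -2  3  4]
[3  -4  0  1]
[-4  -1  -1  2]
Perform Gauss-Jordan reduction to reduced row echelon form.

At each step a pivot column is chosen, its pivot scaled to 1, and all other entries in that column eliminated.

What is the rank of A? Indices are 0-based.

rank = 3

[1] R0 <-> R1
[1] R0 /= 3  ⇒  (1, -4/3, 0, 1/3)
     R2 -= -4·R0  ⇒  (0, -19/3, -1, 10/3)
[2] R1 /= -2  ⇒  (0, 1, -3/2, -2)
     R0 -= -4/3·R1  ⇒  (1, 0, -2, -7/3)
     R2 -= -19/3·R1  ⇒  (0, 0, -21/2, -28/3)
[3] R2 /= -21/2  ⇒  (0, 0, 1, 8/9)
     R0 -= -2·R2  ⇒  (1, 0, 0, -5/9)
     R1 -= -3/2·R2  ⇒  (0, 1, 0, -2/3)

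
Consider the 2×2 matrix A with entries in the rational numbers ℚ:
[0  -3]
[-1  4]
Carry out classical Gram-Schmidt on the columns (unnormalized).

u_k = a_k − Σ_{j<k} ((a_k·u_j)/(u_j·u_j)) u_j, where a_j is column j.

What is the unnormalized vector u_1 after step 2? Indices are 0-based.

u_1 = (-3, 0)

Step 1: u_0 = a_0 = (0, -1).
Step 2: u_1 = a_1 − (-4)·u_0 = (-3, 0).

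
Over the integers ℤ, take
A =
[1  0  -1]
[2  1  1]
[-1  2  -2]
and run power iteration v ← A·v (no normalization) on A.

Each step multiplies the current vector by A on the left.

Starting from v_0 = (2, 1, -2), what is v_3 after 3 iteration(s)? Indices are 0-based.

v_0 = (2, 1, -2).
v_1 = A·v_0 = (4, 3, 4).
v_2 = A·v_1 = (0, 15, -6).
v_3 = A·v_2 = (6, 9, 42).

v_3 = (6, 9, 42)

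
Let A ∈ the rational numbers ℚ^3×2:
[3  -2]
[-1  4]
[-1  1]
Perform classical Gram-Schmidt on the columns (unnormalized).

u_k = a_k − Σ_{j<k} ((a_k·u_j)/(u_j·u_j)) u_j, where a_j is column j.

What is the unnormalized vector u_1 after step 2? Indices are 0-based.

u_1 = (1, 3, 0)

Step 1: u_0 = a_0 = (3, -1, -1).
Step 2: u_1 = a_1 − (-1)·u_0 = (1, 3, 0).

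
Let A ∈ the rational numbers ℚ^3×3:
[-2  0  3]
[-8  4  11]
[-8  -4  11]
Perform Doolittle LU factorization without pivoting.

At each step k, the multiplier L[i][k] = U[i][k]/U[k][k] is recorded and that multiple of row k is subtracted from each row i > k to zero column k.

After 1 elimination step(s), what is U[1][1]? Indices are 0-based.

k=0: U[0][0]=-2
  eliminate (1,0): mult=4, new row 1: (0, 4, -1); set L[1][0]=4
  eliminate (2,0): mult=4, new row 2: (0, -4, -1); set L[2][0]=4

U[1][1] = 4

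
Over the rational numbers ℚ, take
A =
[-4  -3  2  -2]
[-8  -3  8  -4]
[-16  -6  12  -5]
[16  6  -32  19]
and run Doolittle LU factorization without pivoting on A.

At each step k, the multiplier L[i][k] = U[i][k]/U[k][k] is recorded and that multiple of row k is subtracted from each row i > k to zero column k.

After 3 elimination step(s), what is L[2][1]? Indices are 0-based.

L[2][1] = 2

k=0: U[0][0]=-4
  eliminate (1,0): mult=2, new row 1: (0, 3, 4, 0); set L[1][0]=2
  eliminate (2,0): mult=4, new row 2: (0, 6, 4, 3); set L[2][0]=4
  eliminate (3,0): mult=-4, new row 3: (0, -6, -24, 11); set L[3][0]=-4
k=1: U[1][1]=3
  eliminate (2,1): mult=2, new row 2: (0, 0, -4, 3); set L[2][1]=2
  eliminate (3,1): mult=-2, new row 3: (0, 0, -16, 11); set L[3][1]=-2
k=2: U[2][2]=-4
  eliminate (3,2): mult=4, new row 3: (0, 0, 0, -1); set L[3][2]=4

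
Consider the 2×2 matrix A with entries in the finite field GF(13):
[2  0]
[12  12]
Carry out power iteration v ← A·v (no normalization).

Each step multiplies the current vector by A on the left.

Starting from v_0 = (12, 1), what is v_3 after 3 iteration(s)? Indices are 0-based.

v_0 = (12, 1).
v_1 = A·v_0 = (11, 0).
v_2 = A·v_1 = (9, 2).
v_3 = A·v_2 = (5, 2).

v_3 = (5, 2)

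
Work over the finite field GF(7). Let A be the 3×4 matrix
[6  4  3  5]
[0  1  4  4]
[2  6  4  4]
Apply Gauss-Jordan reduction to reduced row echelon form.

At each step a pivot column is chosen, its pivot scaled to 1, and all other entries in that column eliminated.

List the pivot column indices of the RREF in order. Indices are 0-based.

step 1: normalize row 0 (÷6) = (1, 3, 4, 2)
  row 2: subtract 2×row0 = (0, 0, 3, 0)
step 2: normalize row 1 (÷1) = (0, 1, 4, 4)
  row 0: subtract 3×row1 = (1, 0, 6, 4)
step 3: normalize row 2 (÷3) = (0, 0, 1, 0)
  row 0: subtract 6×row2 = (1, 0, 0, 4)
  row 1: subtract 4×row2 = (0, 1, 0, 4)

pivot columns: 0, 1, 2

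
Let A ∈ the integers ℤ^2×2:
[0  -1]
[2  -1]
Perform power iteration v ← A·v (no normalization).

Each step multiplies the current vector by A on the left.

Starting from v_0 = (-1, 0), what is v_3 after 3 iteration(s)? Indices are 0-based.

v_3 = (-2, 2)

v_0 = (-1, 0).
v_1 = A·v_0 = (0, -2).
v_2 = A·v_1 = (2, 2).
v_3 = A·v_2 = (-2, 2).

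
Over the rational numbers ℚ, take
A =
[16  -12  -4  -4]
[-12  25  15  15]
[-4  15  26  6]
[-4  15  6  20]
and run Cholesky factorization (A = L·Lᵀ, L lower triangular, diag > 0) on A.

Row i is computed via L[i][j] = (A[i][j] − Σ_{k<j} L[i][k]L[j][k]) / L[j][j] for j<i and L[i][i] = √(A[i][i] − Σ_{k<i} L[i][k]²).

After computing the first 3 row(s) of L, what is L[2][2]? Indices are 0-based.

Step 1: L[0][0] = √(16) = 4.
  L[1][0] = (-12) / L[0][0] = -3.
Step 2: L[1][1] = √(16) = 4.
  L[2][0] = (-4) / L[0][0] = -1.
  L[2][1] = (12) / L[1][1] = 3.
Step 3: L[2][2] = √(16) = 4.

L[2][2] = 4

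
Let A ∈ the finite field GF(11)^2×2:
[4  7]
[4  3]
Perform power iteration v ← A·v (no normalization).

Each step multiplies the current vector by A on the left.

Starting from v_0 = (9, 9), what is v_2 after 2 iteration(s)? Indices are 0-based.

v_2 = (1, 2)

v_0 = (9, 9).
v_1 = A·v_0 = (0, 8).
v_2 = A·v_1 = (1, 2).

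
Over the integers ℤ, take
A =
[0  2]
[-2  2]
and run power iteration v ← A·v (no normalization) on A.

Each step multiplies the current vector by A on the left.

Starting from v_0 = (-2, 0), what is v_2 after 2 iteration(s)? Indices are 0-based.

v_0 = (-2, 0).
v_1 = A·v_0 = (0, 4).
v_2 = A·v_1 = (8, 8).

v_2 = (8, 8)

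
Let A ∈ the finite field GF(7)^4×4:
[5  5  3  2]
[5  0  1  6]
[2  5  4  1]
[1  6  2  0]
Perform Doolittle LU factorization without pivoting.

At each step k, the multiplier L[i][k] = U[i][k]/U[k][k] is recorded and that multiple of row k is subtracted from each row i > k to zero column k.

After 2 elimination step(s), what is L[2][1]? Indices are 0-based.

L[2][1] = 5

k=0: U[0][0]=5
  eliminate (1,0): mult=1, new row 1: (0, 2, 5, 4); set L[1][0]=1
  eliminate (2,0): mult=6, new row 2: (0, 3, 0, 3); set L[2][0]=6
  eliminate (3,0): mult=3, new row 3: (0, 5, 0, 1); set L[3][0]=3
k=1: U[1][1]=2
  eliminate (2,1): mult=5, new row 2: (0, 0, 3, 4); set L[2][1]=5
  eliminate (3,1): mult=6, new row 3: (0, 0, 5, 5); set L[3][1]=6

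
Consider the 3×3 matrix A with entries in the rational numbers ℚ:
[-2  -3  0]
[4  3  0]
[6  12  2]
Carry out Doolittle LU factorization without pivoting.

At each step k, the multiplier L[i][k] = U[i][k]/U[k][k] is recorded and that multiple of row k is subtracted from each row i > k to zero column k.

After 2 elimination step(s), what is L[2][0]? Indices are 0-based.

L[2][0] = -3

Step 1: pivot at (0,0) is -2.
  row1 ← row1 − (-2)·row0  ⇒  L[1][0]=-2, U row1=(0, -3, 0)
  row2 ← row2 − (-3)·row0  ⇒  L[2][0]=-3, U row2=(0, 3, 2)
Step 2: pivot at (1,1) is -3.
  row2 ← row2 − (-1)·row1  ⇒  L[2][1]=-1, U row2=(0, 0, 2)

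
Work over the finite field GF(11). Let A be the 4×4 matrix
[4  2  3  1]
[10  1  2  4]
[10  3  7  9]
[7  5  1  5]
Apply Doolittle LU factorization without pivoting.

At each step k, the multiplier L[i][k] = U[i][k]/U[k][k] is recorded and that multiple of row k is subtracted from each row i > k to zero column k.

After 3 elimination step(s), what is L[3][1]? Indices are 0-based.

L[3][1] = 1

[col 0] pivot 4
  R1 -= 8*R0 → (0, 7, 0, 7)  (L[1][0] := 8)
  R2 -= 8*R0 → (0, 9, 5, 1)  (L[2][0] := 8)
  R3 -= 10*R0 → (0, 7, 4, 6)  (L[3][0] := 10)
[col 1] pivot 7
  R2 -= 6*R1 → (0, 0, 5, 3)  (L[2][1] := 6)
  R3 -= 1*R1 → (0, 0, 4, 10)  (L[3][1] := 1)
[col 2] pivot 5
  R3 -= 3*R2 → (0, 0, 0, 1)  (L[3][2] := 3)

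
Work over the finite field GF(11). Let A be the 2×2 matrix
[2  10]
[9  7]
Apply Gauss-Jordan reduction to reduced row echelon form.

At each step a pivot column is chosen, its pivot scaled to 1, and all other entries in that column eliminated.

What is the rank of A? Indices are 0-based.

step 1: normalize row 0 (÷2) = (1, 5)
  row 1: subtract 9×row0 = (0, 6)
step 2: normalize row 1 (÷6) = (0, 1)
  row 0: subtract 5×row1 = (1, 0)

rank = 2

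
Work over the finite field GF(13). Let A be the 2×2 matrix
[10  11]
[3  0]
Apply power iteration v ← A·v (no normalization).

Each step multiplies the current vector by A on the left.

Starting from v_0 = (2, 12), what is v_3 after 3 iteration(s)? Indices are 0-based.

v_3 = (11, 0)

v_0 = (2, 12).
v_1 = A·v_0 = (9, 6).
v_2 = A·v_1 = (0, 1).
v_3 = A·v_2 = (11, 0).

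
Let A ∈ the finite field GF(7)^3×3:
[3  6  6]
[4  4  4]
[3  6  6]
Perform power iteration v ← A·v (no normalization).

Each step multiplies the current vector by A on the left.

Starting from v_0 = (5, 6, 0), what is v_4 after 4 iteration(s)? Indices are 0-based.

v_0 = (5, 6, 0).
v_1 = A·v_0 = (2, 2, 2).
v_2 = A·v_1 = (2, 3, 2).
v_3 = A·v_2 = (1, 0, 1).
v_4 = A·v_3 = (2, 1, 2).

v_4 = (2, 1, 2)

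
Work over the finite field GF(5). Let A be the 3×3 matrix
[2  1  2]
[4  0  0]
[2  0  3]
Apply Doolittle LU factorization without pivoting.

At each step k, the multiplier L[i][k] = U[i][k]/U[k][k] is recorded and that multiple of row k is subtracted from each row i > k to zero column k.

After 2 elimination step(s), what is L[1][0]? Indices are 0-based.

L[1][0] = 2

[col 0] pivot 2
  R1 -= 2*R0 → (0, 3, 1)  (L[1][0] := 2)
  R2 -= 1*R0 → (0, 4, 1)  (L[2][0] := 1)
[col 1] pivot 3
  R2 -= 3*R1 → (0, 0, 3)  (L[2][1] := 3)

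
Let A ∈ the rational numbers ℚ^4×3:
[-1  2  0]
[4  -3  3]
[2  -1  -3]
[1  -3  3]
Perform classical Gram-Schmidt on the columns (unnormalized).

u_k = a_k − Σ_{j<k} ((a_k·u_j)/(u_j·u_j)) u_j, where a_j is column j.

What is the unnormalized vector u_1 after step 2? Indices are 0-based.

Step 1: u_0 = a_0 = (-1, 4, 2, 1).
Step 2: u_1 = a_1 − (-19/22)·u_0 = (25/22, 5/11, 8/11, -47/22).

u_1 = (25/22, 5/11, 8/11, -47/22)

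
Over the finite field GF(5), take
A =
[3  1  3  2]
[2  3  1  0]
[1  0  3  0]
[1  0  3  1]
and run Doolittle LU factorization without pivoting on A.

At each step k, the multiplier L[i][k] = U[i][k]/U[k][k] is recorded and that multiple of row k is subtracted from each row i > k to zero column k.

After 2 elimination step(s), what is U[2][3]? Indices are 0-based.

U[2][3] = 2

Step 1: pivot at (0,0) is 3.
  row1 ← row1 − (4)·row0  ⇒  L[1][0]=4, U row1=(0, 4, 4, 2)
  row2 ← row2 − (2)·row0  ⇒  L[2][0]=2, U row2=(0, 3, 2, 1)
  row3 ← row3 − (2)·row0  ⇒  L[3][0]=2, U row3=(0, 3, 2, 2)
Step 2: pivot at (1,1) is 4.
  row2 ← row2 − (2)·row1  ⇒  L[2][1]=2, U row2=(0, 0, 4, 2)
  row3 ← row3 − (2)·row1  ⇒  L[3][1]=2, U row3=(0, 0, 4, 3)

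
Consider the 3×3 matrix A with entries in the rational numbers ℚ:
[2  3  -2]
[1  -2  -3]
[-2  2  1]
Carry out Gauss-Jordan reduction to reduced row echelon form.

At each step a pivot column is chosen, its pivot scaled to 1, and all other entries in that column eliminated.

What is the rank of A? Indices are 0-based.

step 1: normalize row 0 (÷2) = (1, 3/2, -1)
  row 1: subtract 1×row0 = (0, -7/2, -2)
  row 2: subtract -2×row0 = (0, 5, -1)
step 2: normalize row 1 (÷-7/2) = (0, 1, 4/7)
  row 0: subtract 3/2×row1 = (1, 0, -13/7)
  row 2: subtract 5×row1 = (0, 0, -27/7)
step 3: normalize row 2 (÷-27/7) = (0, 0, 1)
  row 0: subtract -13/7×row2 = (1, 0, 0)
  row 1: subtract 4/7×row2 = (0, 1, 0)

rank = 3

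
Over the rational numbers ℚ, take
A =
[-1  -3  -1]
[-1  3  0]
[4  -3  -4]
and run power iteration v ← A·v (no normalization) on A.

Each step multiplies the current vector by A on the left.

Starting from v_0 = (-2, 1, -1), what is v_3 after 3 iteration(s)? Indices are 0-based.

v_0 = (-2, 1, -1).
v_1 = A·v_0 = (0, 5, -7).
v_2 = A·v_1 = (-8, 15, 13).
v_3 = A·v_2 = (-50, 53, -129).

v_3 = (-50, 53, -129)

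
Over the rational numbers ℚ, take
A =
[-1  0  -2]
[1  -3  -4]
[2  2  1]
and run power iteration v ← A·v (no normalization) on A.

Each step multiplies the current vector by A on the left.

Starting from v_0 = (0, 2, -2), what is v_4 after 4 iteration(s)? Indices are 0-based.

v_0 = (0, 2, -2).
v_1 = A·v_0 = (4, 2, 2).
v_2 = A·v_1 = (-8, -10, 14).
v_3 = A·v_2 = (-20, -34, -22).
v_4 = A·v_3 = (64, 170, -130).

v_4 = (64, 170, -130)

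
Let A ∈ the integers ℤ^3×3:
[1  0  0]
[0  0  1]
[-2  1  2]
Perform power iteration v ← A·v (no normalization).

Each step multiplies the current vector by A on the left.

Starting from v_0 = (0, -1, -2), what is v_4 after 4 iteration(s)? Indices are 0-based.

v_0 = (0, -1, -2).
v_1 = A·v_0 = (0, -2, -5).
v_2 = A·v_1 = (0, -5, -12).
v_3 = A·v_2 = (0, -12, -29).
v_4 = A·v_3 = (0, -29, -70).

v_4 = (0, -29, -70)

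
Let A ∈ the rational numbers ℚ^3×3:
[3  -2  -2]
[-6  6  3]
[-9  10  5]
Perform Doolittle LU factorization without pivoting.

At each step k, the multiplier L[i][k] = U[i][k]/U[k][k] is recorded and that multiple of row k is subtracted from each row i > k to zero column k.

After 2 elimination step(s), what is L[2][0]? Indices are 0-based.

L[2][0] = -3

[col 0] pivot 3
  R1 -= -2*R0 → (0, 2, -1)  (L[1][0] := -2)
  R2 -= -3*R0 → (0, 4, -1)  (L[2][0] := -3)
[col 1] pivot 2
  R2 -= 2*R1 → (0, 0, 1)  (L[2][1] := 2)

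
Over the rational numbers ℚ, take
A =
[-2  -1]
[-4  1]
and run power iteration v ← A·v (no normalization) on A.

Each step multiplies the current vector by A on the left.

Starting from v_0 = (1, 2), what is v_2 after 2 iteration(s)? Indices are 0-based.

v_0 = (1, 2).
v_1 = A·v_0 = (-4, -2).
v_2 = A·v_1 = (10, 14).

v_2 = (10, 14)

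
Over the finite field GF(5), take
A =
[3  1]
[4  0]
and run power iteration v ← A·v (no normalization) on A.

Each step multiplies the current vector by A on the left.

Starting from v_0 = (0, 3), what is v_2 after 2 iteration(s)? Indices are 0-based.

v_2 = (4, 2)

v_0 = (0, 3).
v_1 = A·v_0 = (3, 0).
v_2 = A·v_1 = (4, 2).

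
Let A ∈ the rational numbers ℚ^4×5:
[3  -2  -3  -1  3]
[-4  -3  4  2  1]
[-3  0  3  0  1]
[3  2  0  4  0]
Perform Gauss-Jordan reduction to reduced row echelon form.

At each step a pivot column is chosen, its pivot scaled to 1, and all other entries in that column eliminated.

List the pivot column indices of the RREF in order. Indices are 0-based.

pivot columns: 0, 1, 2, 3

pivot(0,0)=3: scale R0 → (1, -2/3, -1, -1/3, 1)
  clear (1,0): R1 −= (-4)R0 → (0, -17/3, 0, 2/3, 5)
  clear (2,0): R2 −= (-3)R0 → (0, -2, 0, -1, 4)
  clear (3,0): R3 −= (3)R0 → (0, 4, 3, 5, -3)
pivot(1,1)=-17/3: scale R1 → (0, 1, 0, -2/17, -15/17)
  clear (0,1): R0 −= (-2/3)R1 → (1, 0, -1, -7/17, 7/17)
  clear (2,1): R2 −= (-2)R1 → (0, 0, 0, -21/17, 38/17)
  clear (3,1): R3 −= (4)R1 → (0, 0, 3, 93/17, 9/17)
pivot(2,2): swap R2↔R3
pivot(2,2)=3: scale R2 → (0, 0, 1, 31/17, 3/17)
  clear (0,2): R0 −= (-1)R2 → (1, 0, 0, 24/17, 10/17)
pivot(3,3)=-21/17: scale R3 → (0, 0, 0, 1, -38/21)
  clear (0,3): R0 −= (24/17)R3 → (1, 0, 0, 0, 22/7)
  clear (1,3): R1 −= (-2/17)R3 → (0, 1, 0, 0, -23/21)
  clear (2,3): R2 −= (31/17)R3 → (0, 0, 1, 0, 73/21)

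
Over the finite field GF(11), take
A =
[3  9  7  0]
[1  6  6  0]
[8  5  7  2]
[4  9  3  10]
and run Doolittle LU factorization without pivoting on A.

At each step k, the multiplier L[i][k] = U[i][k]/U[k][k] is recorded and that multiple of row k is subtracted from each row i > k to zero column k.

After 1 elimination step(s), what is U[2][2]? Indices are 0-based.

U[2][2] = 3

[col 0] pivot 3
  R1 -= 4*R0 → (0, 3, 0, 0)  (L[1][0] := 4)
  R2 -= 10*R0 → (0, 3, 3, 2)  (L[2][0] := 10)
  R3 -= 5*R0 → (0, 8, 1, 10)  (L[3][0] := 5)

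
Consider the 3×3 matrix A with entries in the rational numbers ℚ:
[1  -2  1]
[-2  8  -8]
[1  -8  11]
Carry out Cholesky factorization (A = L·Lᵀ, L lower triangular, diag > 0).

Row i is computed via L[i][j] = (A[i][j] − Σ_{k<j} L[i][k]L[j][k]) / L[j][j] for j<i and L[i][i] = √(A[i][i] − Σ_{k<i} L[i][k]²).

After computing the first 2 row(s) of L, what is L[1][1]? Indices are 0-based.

L[1][1] = 2

Step 1: L[0][0] = √(1) = 1.
  L[1][0] = (-2) / L[0][0] = -2.
Step 2: L[1][1] = √(4) = 2.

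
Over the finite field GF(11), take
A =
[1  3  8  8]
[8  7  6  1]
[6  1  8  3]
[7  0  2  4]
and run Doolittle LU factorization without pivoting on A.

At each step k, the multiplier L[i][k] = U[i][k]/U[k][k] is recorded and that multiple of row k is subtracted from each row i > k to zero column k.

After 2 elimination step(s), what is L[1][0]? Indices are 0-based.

k=0: U[0][0]=1
  eliminate (1,0): mult=8, new row 1: (0, 5, 8, 3); set L[1][0]=8
  eliminate (2,0): mult=6, new row 2: (0, 5, 4, 10); set L[2][0]=6
  eliminate (3,0): mult=7, new row 3: (0, 1, 1, 3); set L[3][0]=7
k=1: U[1][1]=5
  eliminate (2,1): mult=1, new row 2: (0, 0, 7, 7); set L[2][1]=1
  eliminate (3,1): mult=9, new row 3: (0, 0, 6, 9); set L[3][1]=9

L[1][0] = 8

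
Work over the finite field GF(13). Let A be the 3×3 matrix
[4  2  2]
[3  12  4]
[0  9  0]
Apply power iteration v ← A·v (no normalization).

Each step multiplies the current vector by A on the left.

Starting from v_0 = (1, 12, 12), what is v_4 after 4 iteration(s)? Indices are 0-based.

v_4 = (1, 6, 7)

v_0 = (1, 12, 12).
v_1 = A·v_0 = (0, 0, 4).
v_2 = A·v_1 = (8, 3, 0).
v_3 = A·v_2 = (12, 8, 1).
v_4 = A·v_3 = (1, 6, 7).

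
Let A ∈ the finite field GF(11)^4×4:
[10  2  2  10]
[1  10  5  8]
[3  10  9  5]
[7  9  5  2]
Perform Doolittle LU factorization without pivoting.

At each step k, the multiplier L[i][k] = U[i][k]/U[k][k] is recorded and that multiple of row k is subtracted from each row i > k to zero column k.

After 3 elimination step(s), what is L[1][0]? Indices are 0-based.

k=0: U[0][0]=10
  eliminate (1,0): mult=10, new row 1: (0, 1, 7, 7); set L[1][0]=10
  eliminate (2,0): mult=8, new row 2: (0, 5, 4, 2); set L[2][0]=8
  eliminate (3,0): mult=4, new row 3: (0, 1, 8, 6); set L[3][0]=4
k=1: U[1][1]=1
  eliminate (2,1): mult=5, new row 2: (0, 0, 2, 0); set L[2][1]=5
  eliminate (3,1): mult=1, new row 3: (0, 0, 1, 10); set L[3][1]=1
k=2: U[2][2]=2
  eliminate (3,2): mult=6, new row 3: (0, 0, 0, 10); set L[3][2]=6

L[1][0] = 10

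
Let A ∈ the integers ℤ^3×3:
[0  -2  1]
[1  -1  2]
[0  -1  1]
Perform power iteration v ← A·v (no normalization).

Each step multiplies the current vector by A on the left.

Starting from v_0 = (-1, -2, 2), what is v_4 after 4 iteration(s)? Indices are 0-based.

v_4 = (24, -22, 7)

v_0 = (-1, -2, 2).
v_1 = A·v_0 = (6, 5, 4).
v_2 = A·v_1 = (-6, 9, -1).
v_3 = A·v_2 = (-19, -17, -10).
v_4 = A·v_3 = (24, -22, 7).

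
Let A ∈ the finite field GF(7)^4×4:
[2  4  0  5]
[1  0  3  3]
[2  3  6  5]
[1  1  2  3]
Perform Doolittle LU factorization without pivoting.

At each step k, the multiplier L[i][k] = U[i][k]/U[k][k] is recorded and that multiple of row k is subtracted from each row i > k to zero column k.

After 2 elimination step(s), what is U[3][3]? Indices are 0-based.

[col 0] pivot 2
  R1 -= 4*R0 → (0, 5, 3, 4)  (L[1][0] := 4)
  R2 -= 1*R0 → (0, 6, 6, 0)  (L[2][0] := 1)
  R3 -= 4*R0 → (0, 6, 2, 4)  (L[3][0] := 4)
[col 1] pivot 5
  R2 -= 4*R1 → (0, 0, 1, 5)  (L[2][1] := 4)
  R3 -= 4*R1 → (0, 0, 4, 2)  (L[3][1] := 4)

U[3][3] = 2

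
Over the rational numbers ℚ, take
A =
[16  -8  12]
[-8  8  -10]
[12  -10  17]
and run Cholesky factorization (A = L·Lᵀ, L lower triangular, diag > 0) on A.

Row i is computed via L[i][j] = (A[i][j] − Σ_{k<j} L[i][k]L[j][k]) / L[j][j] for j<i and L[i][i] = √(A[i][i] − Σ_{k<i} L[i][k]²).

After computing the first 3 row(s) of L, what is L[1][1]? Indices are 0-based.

Step 1: L[0][0] = √(16) = 4.
  L[1][0] = (-8) / L[0][0] = -2.
Step 2: L[1][1] = √(4) = 2.
  L[2][0] = (12) / L[0][0] = 3.
  L[2][1] = (-4) / L[1][1] = -2.
Step 3: L[2][2] = √(4) = 2.

L[1][1] = 2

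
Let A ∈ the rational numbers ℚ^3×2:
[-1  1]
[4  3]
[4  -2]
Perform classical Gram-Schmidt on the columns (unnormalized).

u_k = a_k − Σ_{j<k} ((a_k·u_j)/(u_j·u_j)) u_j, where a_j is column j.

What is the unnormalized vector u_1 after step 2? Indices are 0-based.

u_1 = (12/11, 29/11, -26/11)

Step 1: u_0 = a_0 = (-1, 4, 4).
Step 2: u_1 = a_1 − (1/11)·u_0 = (12/11, 29/11, -26/11).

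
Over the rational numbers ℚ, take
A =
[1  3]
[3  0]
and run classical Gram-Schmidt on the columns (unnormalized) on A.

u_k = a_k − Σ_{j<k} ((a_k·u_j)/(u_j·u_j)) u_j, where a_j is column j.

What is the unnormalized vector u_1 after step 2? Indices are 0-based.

u_1 = (27/10, -9/10)

Step 1: u_0 = a_0 = (1, 3).
Step 2: u_1 = a_1 − (3/10)·u_0 = (27/10, -9/10).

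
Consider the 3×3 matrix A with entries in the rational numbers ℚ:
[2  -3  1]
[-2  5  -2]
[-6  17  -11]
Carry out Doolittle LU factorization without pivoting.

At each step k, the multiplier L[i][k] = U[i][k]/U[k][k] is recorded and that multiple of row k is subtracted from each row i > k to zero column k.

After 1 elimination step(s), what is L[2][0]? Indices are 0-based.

k=0: U[0][0]=2
  eliminate (1,0): mult=-1, new row 1: (0, 2, -1); set L[1][0]=-1
  eliminate (2,0): mult=-3, new row 2: (0, 8, -8); set L[2][0]=-3

L[2][0] = -3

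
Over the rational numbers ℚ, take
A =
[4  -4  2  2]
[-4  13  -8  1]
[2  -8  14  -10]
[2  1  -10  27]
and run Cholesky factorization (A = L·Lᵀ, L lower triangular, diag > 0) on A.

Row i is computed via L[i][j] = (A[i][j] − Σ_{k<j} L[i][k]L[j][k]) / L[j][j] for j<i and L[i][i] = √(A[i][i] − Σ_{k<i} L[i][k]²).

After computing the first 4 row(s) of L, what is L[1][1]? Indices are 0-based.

L[1][1] = 3

Step 1: L[0][0] = √(4) = 2.
  L[1][0] = (-4) / L[0][0] = -2.
Step 2: L[1][1] = √(9) = 3.
  L[2][0] = (2) / L[0][0] = 1.
  L[2][1] = (-6) / L[1][1] = -2.
Step 3: L[2][2] = √(9) = 3.
  L[3][0] = (2) / L[0][0] = 1.
  L[3][1] = (3) / L[1][1] = 1.
  L[3][2] = (-9) / L[2][2] = -3.
Step 4: L[3][3] = √(16) = 4.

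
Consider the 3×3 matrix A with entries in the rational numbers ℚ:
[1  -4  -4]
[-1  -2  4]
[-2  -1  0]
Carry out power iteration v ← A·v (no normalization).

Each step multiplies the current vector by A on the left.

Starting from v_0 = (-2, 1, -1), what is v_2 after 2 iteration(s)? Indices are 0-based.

v_0 = (-2, 1, -1).
v_1 = A·v_0 = (-2, -4, 3).
v_2 = A·v_1 = (2, 22, 8).

v_2 = (2, 22, 8)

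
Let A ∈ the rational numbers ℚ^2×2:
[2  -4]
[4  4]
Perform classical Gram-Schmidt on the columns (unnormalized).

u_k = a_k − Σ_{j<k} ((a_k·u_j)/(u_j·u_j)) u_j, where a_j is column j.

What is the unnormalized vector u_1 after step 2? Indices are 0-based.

u_1 = (-24/5, 12/5)

Step 1: u_0 = a_0 = (2, 4).
Step 2: u_1 = a_1 − (2/5)·u_0 = (-24/5, 12/5).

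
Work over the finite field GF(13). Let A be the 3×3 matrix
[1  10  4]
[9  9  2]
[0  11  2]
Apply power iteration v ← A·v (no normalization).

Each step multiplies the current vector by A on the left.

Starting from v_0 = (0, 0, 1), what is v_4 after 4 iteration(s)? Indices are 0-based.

v_0 = (0, 0, 1).
v_1 = A·v_0 = (4, 2, 2).
v_2 = A·v_1 = (6, 6, 0).
v_3 = A·v_2 = (1, 4, 1).
v_4 = A·v_3 = (6, 8, 7).

v_4 = (6, 8, 7)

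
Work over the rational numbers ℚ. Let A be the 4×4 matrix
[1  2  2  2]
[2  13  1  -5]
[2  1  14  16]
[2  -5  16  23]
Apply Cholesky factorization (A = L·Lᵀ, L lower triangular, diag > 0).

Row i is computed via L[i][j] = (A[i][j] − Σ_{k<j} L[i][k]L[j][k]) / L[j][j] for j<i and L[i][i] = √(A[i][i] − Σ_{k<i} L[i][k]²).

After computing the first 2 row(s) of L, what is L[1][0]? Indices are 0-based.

L[1][0] = 2

Step 1: L[0][0] = √(1) = 1.
  L[1][0] = (2) / L[0][0] = 2.
Step 2: L[1][1] = √(9) = 3.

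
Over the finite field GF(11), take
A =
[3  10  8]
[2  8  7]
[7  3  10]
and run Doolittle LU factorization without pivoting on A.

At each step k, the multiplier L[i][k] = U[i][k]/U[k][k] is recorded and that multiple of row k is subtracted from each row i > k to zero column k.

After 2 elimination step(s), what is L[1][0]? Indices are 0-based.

k=0: U[0][0]=3
  eliminate (1,0): mult=8, new row 1: (0, 5, 9); set L[1][0]=8
  eliminate (2,0): mult=6, new row 2: (0, 9, 6); set L[2][0]=6
k=1: U[1][1]=5
  eliminate (2,1): mult=4, new row 2: (0, 0, 3); set L[2][1]=4

L[1][0] = 8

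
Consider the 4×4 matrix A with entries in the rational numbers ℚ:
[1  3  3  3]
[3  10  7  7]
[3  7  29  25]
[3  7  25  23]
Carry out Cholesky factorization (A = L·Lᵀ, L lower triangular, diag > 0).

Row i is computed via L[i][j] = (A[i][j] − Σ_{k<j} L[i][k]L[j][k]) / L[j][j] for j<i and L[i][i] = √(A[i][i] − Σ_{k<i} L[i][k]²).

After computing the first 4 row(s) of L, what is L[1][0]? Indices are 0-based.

L[1][0] = 3

Step 1: L[0][0] = √(1) = 1.
  L[1][0] = (3) / L[0][0] = 3.
Step 2: L[1][1] = √(1) = 1.
  L[2][0] = (3) / L[0][0] = 3.
  L[2][1] = (-2) / L[1][1] = -2.
Step 3: L[2][2] = √(16) = 4.
  L[3][0] = (3) / L[0][0] = 3.
  L[3][1] = (-2) / L[1][1] = -2.
  L[3][2] = (12) / L[2][2] = 3.
Step 4: L[3][3] = √(1) = 1.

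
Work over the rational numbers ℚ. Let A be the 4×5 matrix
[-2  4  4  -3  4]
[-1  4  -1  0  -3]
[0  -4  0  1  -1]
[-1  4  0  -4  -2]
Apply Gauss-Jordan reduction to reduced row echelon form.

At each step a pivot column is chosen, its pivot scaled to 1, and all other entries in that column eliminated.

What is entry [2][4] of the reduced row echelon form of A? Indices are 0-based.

M[2][4] = 2

pivot(0,0)=-2: scale R0 → (1, -2, -2, 3/2, -2)
  clear (1,0): R1 −= (-1)R0 → (0, 2, -3, 3/2, -5)
  clear (3,0): R3 −= (-1)R0 → (0, 2, -2, -5/2, -4)
pivot(1,1)=2: scale R1 → (0, 1, -3/2, 3/4, -5/2)
  clear (0,1): R0 −= (-2)R1 → (1, 0, -5, 3, -7)
  clear (2,1): R2 −= (-4)R1 → (0, 0, -6, 4, -11)
  clear (3,1): R3 −= (2)R1 → (0, 0, 1, -4, 1)
pivot(2,2)=-6: scale R2 → (0, 0, 1, -2/3, 11/6)
  clear (0,2): R0 −= (-5)R2 → (1, 0, 0, -1/3, 13/6)
  clear (1,2): R1 −= (-3/2)R2 → (0, 1, 0, -1/4, 1/4)
  clear (3,2): R3 −= (1)R2 → (0, 0, 0, -10/3, -5/6)
pivot(3,3)=-10/3: scale R3 → (0, 0, 0, 1, 1/4)
  clear (0,3): R0 −= (-1/3)R3 → (1, 0, 0, 0, 9/4)
  clear (1,3): R1 −= (-1/4)R3 → (0, 1, 0, 0, 5/16)
  clear (2,3): R2 −= (-2/3)R3 → (0, 0, 1, 0, 2)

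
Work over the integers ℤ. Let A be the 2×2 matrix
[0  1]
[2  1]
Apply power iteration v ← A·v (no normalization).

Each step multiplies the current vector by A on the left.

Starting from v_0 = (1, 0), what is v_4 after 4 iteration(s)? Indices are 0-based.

v_0 = (1, 0).
v_1 = A·v_0 = (0, 2).
v_2 = A·v_1 = (2, 2).
v_3 = A·v_2 = (2, 6).
v_4 = A·v_3 = (6, 10).

v_4 = (6, 10)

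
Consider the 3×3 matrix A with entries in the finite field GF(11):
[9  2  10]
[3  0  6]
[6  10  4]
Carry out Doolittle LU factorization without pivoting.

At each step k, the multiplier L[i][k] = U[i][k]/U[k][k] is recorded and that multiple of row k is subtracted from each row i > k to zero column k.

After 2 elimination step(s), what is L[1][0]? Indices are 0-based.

k=0: U[0][0]=9
  eliminate (1,0): mult=4, new row 1: (0, 3, 10); set L[1][0]=4
  eliminate (2,0): mult=8, new row 2: (0, 5, 1); set L[2][0]=8
k=1: U[1][1]=3
  eliminate (2,1): mult=9, new row 2: (0, 0, 10); set L[2][1]=9

L[1][0] = 4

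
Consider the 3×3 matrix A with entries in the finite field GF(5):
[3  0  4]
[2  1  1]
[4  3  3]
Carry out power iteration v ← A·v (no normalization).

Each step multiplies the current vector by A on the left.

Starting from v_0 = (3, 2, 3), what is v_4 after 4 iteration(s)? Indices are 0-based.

v_0 = (3, 2, 3).
v_1 = A·v_0 = (1, 1, 2).
v_2 = A·v_1 = (1, 0, 3).
v_3 = A·v_2 = (0, 0, 3).
v_4 = A·v_3 = (2, 3, 4).

v_4 = (2, 3, 4)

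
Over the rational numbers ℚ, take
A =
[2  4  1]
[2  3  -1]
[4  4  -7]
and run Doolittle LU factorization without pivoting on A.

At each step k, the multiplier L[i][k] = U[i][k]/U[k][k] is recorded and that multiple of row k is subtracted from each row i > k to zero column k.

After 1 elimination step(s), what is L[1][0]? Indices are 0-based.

[col 0] pivot 2
  R1 -= 1*R0 → (0, -1, -2)  (L[1][0] := 1)
  R2 -= 2*R0 → (0, -4, -9)  (L[2][0] := 2)

L[1][0] = 1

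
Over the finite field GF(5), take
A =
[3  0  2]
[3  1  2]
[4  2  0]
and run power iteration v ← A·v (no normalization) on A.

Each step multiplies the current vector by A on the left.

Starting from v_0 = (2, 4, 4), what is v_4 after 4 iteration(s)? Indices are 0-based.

v_4 = (3, 1, 0)

v_0 = (2, 4, 4).
v_1 = A·v_0 = (4, 3, 1).
v_2 = A·v_1 = (4, 2, 2).
v_3 = A·v_2 = (1, 3, 0).
v_4 = A·v_3 = (3, 1, 0).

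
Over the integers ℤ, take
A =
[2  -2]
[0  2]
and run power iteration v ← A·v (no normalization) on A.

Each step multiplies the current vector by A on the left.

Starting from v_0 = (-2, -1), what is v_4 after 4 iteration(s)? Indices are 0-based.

v_4 = (32, -16)

v_0 = (-2, -1).
v_1 = A·v_0 = (-2, -2).
v_2 = A·v_1 = (0, -4).
v_3 = A·v_2 = (8, -8).
v_4 = A·v_3 = (32, -16).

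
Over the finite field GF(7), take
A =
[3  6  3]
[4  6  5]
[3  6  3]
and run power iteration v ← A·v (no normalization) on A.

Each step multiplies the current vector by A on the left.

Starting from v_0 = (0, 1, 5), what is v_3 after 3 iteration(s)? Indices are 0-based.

v_3 = (6, 4, 6)

v_0 = (0, 1, 5).
v_1 = A·v_0 = (0, 3, 0).
v_2 = A·v_1 = (4, 4, 4).
v_3 = A·v_2 = (6, 4, 6).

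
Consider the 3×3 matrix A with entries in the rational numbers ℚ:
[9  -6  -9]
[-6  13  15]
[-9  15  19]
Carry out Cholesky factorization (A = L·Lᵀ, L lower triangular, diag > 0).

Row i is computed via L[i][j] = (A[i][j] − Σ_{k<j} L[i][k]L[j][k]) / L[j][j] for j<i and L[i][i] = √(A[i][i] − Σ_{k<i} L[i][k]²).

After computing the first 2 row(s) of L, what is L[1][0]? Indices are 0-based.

L[1][0] = -2

Step 1: L[0][0] = √(9) = 3.
  L[1][0] = (-6) / L[0][0] = -2.
Step 2: L[1][1] = √(9) = 3.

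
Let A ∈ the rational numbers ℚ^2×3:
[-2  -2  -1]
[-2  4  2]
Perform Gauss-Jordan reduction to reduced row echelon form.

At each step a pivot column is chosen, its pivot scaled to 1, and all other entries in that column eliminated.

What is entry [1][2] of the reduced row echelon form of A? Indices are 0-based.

pivot(0,0)=-2: scale R0 → (1, 1, 1/2)
  clear (1,0): R1 −= (-2)R0 → (0, 6, 3)
pivot(1,1)=6: scale R1 → (0, 1, 1/2)
  clear (0,1): R0 −= (1)R1 → (1, 0, 0)

M[1][2] = 1/2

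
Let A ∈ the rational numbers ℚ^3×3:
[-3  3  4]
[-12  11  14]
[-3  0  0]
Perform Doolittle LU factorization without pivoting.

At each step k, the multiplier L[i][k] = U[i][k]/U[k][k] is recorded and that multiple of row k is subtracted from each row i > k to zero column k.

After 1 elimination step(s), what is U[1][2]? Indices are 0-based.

k=0: U[0][0]=-3
  eliminate (1,0): mult=4, new row 1: (0, -1, -2); set L[1][0]=4
  eliminate (2,0): mult=1, new row 2: (0, -3, -4); set L[2][0]=1

U[1][2] = -2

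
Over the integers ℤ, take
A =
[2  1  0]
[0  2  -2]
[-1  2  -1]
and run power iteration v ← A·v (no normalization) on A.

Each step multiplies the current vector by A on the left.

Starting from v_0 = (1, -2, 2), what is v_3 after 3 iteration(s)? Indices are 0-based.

v_3 = (-18, 14, 13)

v_0 = (1, -2, 2).
v_1 = A·v_0 = (0, -8, -7).
v_2 = A·v_1 = (-8, -2, -9).
v_3 = A·v_2 = (-18, 14, 13).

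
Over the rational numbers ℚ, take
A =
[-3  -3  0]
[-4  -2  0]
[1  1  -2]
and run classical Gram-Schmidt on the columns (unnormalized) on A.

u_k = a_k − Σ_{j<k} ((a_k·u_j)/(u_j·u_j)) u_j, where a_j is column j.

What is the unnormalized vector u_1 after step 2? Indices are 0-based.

Step 1: u_0 = a_0 = (-3, -4, 1).
Step 2: u_1 = a_1 − (9/13)·u_0 = (-12/13, 10/13, 4/13).

u_1 = (-12/13, 10/13, 4/13)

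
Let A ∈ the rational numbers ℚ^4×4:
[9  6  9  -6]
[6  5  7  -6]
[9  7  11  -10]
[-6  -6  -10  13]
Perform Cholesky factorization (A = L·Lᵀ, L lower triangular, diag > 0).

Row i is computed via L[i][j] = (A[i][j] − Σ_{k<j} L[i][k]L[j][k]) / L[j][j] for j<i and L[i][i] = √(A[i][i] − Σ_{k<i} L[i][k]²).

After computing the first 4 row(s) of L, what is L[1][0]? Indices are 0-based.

Step 1: L[0][0] = √(9) = 3.
  L[1][0] = (6) / L[0][0] = 2.
Step 2: L[1][1] = √(1) = 1.
  L[2][0] = (9) / L[0][0] = 3.
  L[2][1] = (1) / L[1][1] = 1.
Step 3: L[2][2] = √(1) = 1.
  L[3][0] = (-6) / L[0][0] = -2.
  L[3][1] = (-2) / L[1][1] = -2.
  L[3][2] = (-2) / L[2][2] = -2.
Step 4: L[3][3] = √(1) = 1.

L[1][0] = 2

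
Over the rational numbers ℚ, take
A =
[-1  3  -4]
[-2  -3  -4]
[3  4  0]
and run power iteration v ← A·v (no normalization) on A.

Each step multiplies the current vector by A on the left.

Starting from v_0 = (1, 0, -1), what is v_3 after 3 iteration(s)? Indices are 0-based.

v_0 = (1, 0, -1).
v_1 = A·v_0 = (3, 2, 3).
v_2 = A·v_1 = (-9, -24, 17).
v_3 = A·v_2 = (-131, 22, -123).

v_3 = (-131, 22, -123)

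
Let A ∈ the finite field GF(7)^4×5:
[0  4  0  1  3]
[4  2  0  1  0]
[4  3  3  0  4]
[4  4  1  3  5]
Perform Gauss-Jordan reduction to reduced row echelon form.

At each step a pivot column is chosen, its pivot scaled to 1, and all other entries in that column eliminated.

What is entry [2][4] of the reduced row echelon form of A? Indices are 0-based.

M[2][4] = 1

pivot(0,0): swap R0↔R1
pivot(0,0)=4: scale R0 → (1, 4, 0, 2, 0)
  clear (2,0): R2 −= (4)R0 → (0, 1, 3, 6, 4)
  clear (3,0): R3 −= (4)R0 → (0, 2, 1, 2, 5)
pivot(1,1)=4: scale R1 → (0, 1, 0, 2, 6)
  clear (0,1): R0 −= (4)R1 → (1, 0, 0, 1, 4)
  clear (2,1): R2 −= (1)R1 → (0, 0, 3, 4, 5)
  clear (3,1): R3 −= (2)R1 → (0, 0, 1, 5, 0)
pivot(2,2)=3: scale R2 → (0, 0, 1, 6, 4)
  clear (3,2): R3 −= (1)R2 → (0, 0, 0, 6, 3)
pivot(3,3)=6: scale R3 → (0, 0, 0, 1, 4)
  clear (0,3): R0 −= (1)R3 → (1, 0, 0, 0, 0)
  clear (1,3): R1 −= (2)R3 → (0, 1, 0, 0, 5)
  clear (2,3): R2 −= (6)R3 → (0, 0, 1, 0, 1)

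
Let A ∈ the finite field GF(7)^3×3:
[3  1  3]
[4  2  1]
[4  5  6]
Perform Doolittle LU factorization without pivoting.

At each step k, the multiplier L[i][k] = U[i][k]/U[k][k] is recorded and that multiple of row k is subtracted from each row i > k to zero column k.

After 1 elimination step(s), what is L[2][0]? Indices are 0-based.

[col 0] pivot 3
  R1 -= 6*R0 → (0, 3, 4)  (L[1][0] := 6)
  R2 -= 6*R0 → (0, 6, 2)  (L[2][0] := 6)

L[2][0] = 6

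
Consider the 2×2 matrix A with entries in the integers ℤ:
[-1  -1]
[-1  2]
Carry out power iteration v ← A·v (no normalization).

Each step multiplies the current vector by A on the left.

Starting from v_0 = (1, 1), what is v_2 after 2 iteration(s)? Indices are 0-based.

v_2 = (1, 4)

v_0 = (1, 1).
v_1 = A·v_0 = (-2, 1).
v_2 = A·v_1 = (1, 4).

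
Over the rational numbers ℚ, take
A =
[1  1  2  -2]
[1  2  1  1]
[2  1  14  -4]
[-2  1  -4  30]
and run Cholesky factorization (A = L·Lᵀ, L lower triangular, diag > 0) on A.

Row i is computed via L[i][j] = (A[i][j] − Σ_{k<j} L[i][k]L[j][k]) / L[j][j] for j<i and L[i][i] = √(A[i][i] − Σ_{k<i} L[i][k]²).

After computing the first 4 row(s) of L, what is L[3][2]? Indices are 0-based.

L[3][2] = 1

Step 1: L[0][0] = √(1) = 1.
  L[1][0] = (1) / L[0][0] = 1.
Step 2: L[1][1] = √(1) = 1.
  L[2][0] = (2) / L[0][0] = 2.
  L[2][1] = (-1) / L[1][1] = -1.
Step 3: L[2][2] = √(9) = 3.
  L[3][0] = (-2) / L[0][0] = -2.
  L[3][1] = (3) / L[1][1] = 3.
  L[3][2] = (3) / L[2][2] = 1.
Step 4: L[3][3] = √(16) = 4.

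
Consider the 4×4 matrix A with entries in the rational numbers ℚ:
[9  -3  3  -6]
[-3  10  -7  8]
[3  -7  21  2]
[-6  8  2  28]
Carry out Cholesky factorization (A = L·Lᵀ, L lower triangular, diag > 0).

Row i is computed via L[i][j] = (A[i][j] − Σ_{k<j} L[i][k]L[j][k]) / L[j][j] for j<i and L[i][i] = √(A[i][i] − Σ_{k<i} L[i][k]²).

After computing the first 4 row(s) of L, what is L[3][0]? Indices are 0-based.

Step 1: L[0][0] = √(9) = 3.
  L[1][0] = (-3) / L[0][0] = -1.
Step 2: L[1][1] = √(9) = 3.
  L[2][0] = (3) / L[0][0] = 1.
  L[2][1] = (-6) / L[1][1] = -2.
Step 3: L[2][2] = √(16) = 4.
  L[3][0] = (-6) / L[0][0] = -2.
  L[3][1] = (6) / L[1][1] = 2.
  L[3][2] = (8) / L[2][2] = 2.
Step 4: L[3][3] = √(16) = 4.

L[3][0] = -2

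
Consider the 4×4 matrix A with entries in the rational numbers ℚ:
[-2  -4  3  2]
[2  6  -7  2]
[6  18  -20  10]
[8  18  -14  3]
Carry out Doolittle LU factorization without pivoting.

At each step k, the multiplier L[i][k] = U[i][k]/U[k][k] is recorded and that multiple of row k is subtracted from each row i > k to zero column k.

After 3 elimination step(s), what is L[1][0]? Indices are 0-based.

Step 1: pivot at (0,0) is -2.
  row1 ← row1 − (-1)·row0  ⇒  L[1][0]=-1, U row1=(0, 2, -4, 4)
  row2 ← row2 − (-3)·row0  ⇒  L[2][0]=-3, U row2=(0, 6, -11, 16)
  row3 ← row3 − (-4)·row0  ⇒  L[3][0]=-4, U row3=(0, 2, -2, 11)
Step 2: pivot at (1,1) is 2.
  row2 ← row2 − (3)·row1  ⇒  L[2][1]=3, U row2=(0, 0, 1, 4)
  row3 ← row3 − (1)·row1  ⇒  L[3][1]=1, U row3=(0, 0, 2, 7)
Step 3: pivot at (2,2) is 1.
  row3 ← row3 − (2)·row2  ⇒  L[3][2]=2, U row3=(0, 0, 0, -1)

L[1][0] = -1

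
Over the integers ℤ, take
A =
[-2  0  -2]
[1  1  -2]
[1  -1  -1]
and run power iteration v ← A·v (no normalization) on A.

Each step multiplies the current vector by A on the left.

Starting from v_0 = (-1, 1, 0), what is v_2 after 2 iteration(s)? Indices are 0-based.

v_0 = (-1, 1, 0).
v_1 = A·v_0 = (2, 0, -2).
v_2 = A·v_1 = (0, 6, 4).

v_2 = (0, 6, 4)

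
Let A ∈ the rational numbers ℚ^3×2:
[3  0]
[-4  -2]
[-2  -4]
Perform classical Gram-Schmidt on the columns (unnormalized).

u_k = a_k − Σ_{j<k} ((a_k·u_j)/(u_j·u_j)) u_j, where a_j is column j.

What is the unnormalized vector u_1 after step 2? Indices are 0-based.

u_1 = (-48/29, 6/29, -84/29)

Step 1: u_0 = a_0 = (3, -4, -2).
Step 2: u_1 = a_1 − (16/29)·u_0 = (-48/29, 6/29, -84/29).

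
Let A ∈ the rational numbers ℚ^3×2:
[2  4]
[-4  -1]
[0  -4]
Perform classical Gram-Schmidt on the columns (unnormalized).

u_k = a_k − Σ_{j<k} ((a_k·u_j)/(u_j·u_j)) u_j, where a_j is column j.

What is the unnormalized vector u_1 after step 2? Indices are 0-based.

Step 1: u_0 = a_0 = (2, -4, 0).
Step 2: u_1 = a_1 − (3/5)·u_0 = (14/5, 7/5, -4).

u_1 = (14/5, 7/5, -4)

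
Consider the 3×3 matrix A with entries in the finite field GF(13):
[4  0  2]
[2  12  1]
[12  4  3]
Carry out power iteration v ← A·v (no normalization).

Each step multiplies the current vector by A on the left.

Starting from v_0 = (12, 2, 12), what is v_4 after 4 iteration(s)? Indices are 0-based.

v_4 = (10, 11, 11)

v_0 = (12, 2, 12).
v_1 = A·v_0 = (7, 8, 6).
v_2 = A·v_1 = (1, 12, 4).
v_3 = A·v_2 = (12, 7, 7).
v_4 = A·v_3 = (10, 11, 11).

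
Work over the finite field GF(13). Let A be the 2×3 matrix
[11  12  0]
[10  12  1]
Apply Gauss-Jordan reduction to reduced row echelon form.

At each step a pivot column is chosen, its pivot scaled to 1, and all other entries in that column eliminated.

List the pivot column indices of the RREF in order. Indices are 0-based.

step 1: normalize row 0 (÷11) = (1, 7, 0)
  row 1: subtract 10×row0 = (0, 7, 1)
step 2: normalize row 1 (÷7) = (0, 1, 2)
  row 0: subtract 7×row1 = (1, 0, 12)

pivot columns: 0, 1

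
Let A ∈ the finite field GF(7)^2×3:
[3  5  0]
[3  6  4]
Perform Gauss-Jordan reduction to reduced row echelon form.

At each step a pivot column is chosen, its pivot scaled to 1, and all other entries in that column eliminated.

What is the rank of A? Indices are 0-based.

rank = 2

[1] R0 /= 3  ⇒  (1, 4, 0)
     R1 -= 3·R0  ⇒  (0, 1, 4)
[2] R1 /= 1  ⇒  (0, 1, 4)
     R0 -= 4·R1  ⇒  (1, 0, 5)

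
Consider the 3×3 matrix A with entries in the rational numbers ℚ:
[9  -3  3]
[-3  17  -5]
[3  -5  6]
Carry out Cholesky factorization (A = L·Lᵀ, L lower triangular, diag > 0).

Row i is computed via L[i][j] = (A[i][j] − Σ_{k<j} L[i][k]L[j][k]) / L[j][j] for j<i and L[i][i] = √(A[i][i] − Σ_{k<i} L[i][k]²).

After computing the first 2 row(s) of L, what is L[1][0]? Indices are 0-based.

Step 1: L[0][0] = √(9) = 3.
  L[1][0] = (-3) / L[0][0] = -1.
Step 2: L[1][1] = √(16) = 4.

L[1][0] = -1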